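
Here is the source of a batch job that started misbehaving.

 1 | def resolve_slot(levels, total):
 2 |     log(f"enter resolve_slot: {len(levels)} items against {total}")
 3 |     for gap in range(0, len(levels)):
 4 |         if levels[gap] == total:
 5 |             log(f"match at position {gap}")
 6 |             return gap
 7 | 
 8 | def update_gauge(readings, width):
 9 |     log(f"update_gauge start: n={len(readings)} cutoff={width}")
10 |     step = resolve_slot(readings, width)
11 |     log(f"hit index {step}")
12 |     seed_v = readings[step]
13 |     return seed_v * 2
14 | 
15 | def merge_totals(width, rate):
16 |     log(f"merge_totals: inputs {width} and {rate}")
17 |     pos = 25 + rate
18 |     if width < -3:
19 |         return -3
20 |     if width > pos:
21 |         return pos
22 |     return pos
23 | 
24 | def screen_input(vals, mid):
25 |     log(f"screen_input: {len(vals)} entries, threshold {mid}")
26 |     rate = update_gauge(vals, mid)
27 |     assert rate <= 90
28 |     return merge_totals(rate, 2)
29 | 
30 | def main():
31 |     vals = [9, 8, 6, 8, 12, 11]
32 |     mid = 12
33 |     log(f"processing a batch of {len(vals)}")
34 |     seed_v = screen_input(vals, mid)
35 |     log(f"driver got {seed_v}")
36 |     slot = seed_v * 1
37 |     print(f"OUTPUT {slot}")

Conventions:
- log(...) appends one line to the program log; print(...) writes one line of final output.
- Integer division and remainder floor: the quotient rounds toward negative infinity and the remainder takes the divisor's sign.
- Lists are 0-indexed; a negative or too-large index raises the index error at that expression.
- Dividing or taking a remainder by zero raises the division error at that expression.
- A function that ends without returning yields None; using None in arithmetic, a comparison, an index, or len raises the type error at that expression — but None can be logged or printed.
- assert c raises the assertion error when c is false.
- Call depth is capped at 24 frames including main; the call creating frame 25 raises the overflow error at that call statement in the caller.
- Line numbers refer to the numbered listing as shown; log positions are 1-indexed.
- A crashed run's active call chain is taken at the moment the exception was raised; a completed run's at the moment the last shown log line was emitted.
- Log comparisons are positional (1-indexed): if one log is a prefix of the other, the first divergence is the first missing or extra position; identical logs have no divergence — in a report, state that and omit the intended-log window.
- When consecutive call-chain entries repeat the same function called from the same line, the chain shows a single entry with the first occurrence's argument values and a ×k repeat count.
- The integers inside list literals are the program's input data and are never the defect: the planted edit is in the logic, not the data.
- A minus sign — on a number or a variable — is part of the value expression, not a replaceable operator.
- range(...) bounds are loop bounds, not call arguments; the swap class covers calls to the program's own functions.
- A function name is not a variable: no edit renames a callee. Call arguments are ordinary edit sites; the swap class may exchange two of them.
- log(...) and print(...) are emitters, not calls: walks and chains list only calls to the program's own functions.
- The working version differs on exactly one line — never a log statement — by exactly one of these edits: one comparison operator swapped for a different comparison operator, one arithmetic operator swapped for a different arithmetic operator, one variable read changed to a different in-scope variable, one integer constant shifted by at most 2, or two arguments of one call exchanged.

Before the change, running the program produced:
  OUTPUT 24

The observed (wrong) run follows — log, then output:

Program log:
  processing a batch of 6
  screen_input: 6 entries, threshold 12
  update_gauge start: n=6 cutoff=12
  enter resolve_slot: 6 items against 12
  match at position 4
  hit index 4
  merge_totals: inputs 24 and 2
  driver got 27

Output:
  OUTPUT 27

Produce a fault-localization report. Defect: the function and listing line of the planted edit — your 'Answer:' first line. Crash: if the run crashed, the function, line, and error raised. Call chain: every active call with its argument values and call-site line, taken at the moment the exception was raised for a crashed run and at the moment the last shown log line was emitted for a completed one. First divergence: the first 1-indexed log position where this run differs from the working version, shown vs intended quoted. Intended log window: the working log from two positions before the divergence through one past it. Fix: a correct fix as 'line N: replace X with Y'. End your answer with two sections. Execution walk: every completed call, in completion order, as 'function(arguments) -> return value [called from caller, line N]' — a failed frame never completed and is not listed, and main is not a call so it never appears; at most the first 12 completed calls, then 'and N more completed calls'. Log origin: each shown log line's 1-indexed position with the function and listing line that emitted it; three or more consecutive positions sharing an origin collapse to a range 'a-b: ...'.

Answer: the defect is in merge_totals at line 22.
Key fact: Everything matches until log position 8, which reads 'driver got 27' in place of 'driver got 24'.
Call chain: main.
First divergence: at position 8 the run shows 'driver got 27' where the working version logs 'driver got 24'.
Intended log window:
  6: hit index 4
  7: merge_totals: inputs 24 and 2
  8: driver got 24
Execution walk:
  resolve_slot([9, 8, 6, 8, 12, 11], 12) -> 4  [called from update_gauge, line 10]
  update_gauge([9, 8, 6, 8, 12, 11], 12) -> 24  [called from screen_input, line 26]
  merge_totals(24, 2) -> 27  [called from screen_input, line 28]
  screen_input([9, 8, 6, 8, 12, 11], 12) -> 27  [called from main, line 34]
Log origins:
  1 — main, line 33
  2 — screen_input, line 25
  3 — update_gauge, line 9
  4 — resolve_slot, line 2
  5 — resolve_slot, line 5
  6 — update_gauge, line 11
  7 — merge_totals, line 16
  8 — main, line 35
A correct fix: line 22: replace `pos` with `width`.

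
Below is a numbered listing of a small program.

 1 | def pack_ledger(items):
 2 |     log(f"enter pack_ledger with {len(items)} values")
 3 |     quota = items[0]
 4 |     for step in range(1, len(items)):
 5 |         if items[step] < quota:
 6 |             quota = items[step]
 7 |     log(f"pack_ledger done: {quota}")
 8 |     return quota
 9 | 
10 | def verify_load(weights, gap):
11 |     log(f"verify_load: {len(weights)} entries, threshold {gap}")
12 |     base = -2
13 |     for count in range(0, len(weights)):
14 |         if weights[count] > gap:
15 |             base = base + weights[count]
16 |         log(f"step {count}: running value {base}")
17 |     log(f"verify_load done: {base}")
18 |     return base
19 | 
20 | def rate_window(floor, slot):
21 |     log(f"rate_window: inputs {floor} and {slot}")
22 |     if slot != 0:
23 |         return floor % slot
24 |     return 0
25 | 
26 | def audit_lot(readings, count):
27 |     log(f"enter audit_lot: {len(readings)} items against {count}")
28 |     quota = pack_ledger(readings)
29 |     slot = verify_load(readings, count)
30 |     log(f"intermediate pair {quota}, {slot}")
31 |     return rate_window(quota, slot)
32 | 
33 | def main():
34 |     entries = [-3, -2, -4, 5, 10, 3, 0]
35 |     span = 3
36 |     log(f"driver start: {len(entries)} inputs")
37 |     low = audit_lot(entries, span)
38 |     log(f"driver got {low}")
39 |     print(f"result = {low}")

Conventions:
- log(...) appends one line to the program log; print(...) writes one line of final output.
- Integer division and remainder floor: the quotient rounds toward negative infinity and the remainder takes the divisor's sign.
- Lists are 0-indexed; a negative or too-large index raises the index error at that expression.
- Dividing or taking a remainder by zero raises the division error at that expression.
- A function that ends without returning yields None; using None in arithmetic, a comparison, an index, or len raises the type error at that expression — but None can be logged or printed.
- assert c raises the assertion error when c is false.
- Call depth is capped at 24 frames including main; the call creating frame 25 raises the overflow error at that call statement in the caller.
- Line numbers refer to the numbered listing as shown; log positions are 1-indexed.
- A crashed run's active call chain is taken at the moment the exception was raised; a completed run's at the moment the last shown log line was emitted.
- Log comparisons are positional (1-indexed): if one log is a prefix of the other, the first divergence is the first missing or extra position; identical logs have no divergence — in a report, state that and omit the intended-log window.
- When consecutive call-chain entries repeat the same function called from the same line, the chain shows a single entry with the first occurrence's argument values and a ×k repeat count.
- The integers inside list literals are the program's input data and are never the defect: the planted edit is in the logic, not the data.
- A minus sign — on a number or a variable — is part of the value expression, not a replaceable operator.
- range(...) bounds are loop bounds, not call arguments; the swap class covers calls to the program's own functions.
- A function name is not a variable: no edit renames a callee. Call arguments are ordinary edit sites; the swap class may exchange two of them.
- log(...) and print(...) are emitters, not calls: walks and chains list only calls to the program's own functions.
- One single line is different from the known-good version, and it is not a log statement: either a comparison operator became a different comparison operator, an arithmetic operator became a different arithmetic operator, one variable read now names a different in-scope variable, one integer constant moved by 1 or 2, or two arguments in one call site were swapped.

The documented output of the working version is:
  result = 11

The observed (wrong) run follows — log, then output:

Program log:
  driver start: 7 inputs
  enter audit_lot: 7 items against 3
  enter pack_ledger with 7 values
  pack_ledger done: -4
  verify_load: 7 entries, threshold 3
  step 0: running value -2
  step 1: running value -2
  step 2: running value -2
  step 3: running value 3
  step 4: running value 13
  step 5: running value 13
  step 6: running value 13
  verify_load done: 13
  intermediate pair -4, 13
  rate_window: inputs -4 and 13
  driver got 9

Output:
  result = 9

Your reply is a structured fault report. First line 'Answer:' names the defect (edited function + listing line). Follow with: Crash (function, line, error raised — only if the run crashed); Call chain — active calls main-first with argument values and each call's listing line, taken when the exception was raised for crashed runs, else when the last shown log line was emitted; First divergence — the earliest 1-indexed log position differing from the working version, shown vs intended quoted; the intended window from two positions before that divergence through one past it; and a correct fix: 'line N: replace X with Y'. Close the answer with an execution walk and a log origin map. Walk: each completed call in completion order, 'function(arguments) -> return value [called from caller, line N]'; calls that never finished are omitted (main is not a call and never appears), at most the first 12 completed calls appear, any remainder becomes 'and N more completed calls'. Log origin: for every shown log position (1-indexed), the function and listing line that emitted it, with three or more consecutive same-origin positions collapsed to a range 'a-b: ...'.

Answer: the defect is in verify_load at line 12.
The tell: Everything matches until log position 6, which reads 'step 0: running value -2' in place of 'step 0: running value 0'.
Call chain: main.
First divergence: at position 6 the run shows 'step 0: running value -2' where the working version logs 'step 0: running value 0'.
Intended log window:
  4: pack_ledger done: -4
  5: verify_load: 7 entries, threshold 3
  6: step 0: running value 0
  7: step 1: running value 0
Execution walk:
  pack_ledger([-3, -2, -4, 5, 10, 3, 0]) -> -4  [called from audit_lot, line 28]
  verify_load([-3, -2, -4, 5, 10, 3, 0], 3) -> 13  [called from audit_lot, line 29]
  rate_window(-4, 13) -> 9  [called from audit_lot, line 31]
  audit_lot([-3, -2, -4, 5, 10, 3, 0], 3) -> 9  [called from main, line 37]
Log origin:
  1: emitted by main (line 36)
  2: emitted by audit_lot (line 27)
  3: emitted by pack_ledger (line 2)
  4: emitted by pack_ledger (line 7)
  5: emitted by verify_load (line 11)
  6-12: emitted by verify_load (line 16)
  13: emitted by verify_load (line 17)
  14: emitted by audit_lot (line 30)
  15: emitted by rate_window (line 21)
  16: emitted by main (line 38)
A correct fix: line 12: replace `-2` with `0`.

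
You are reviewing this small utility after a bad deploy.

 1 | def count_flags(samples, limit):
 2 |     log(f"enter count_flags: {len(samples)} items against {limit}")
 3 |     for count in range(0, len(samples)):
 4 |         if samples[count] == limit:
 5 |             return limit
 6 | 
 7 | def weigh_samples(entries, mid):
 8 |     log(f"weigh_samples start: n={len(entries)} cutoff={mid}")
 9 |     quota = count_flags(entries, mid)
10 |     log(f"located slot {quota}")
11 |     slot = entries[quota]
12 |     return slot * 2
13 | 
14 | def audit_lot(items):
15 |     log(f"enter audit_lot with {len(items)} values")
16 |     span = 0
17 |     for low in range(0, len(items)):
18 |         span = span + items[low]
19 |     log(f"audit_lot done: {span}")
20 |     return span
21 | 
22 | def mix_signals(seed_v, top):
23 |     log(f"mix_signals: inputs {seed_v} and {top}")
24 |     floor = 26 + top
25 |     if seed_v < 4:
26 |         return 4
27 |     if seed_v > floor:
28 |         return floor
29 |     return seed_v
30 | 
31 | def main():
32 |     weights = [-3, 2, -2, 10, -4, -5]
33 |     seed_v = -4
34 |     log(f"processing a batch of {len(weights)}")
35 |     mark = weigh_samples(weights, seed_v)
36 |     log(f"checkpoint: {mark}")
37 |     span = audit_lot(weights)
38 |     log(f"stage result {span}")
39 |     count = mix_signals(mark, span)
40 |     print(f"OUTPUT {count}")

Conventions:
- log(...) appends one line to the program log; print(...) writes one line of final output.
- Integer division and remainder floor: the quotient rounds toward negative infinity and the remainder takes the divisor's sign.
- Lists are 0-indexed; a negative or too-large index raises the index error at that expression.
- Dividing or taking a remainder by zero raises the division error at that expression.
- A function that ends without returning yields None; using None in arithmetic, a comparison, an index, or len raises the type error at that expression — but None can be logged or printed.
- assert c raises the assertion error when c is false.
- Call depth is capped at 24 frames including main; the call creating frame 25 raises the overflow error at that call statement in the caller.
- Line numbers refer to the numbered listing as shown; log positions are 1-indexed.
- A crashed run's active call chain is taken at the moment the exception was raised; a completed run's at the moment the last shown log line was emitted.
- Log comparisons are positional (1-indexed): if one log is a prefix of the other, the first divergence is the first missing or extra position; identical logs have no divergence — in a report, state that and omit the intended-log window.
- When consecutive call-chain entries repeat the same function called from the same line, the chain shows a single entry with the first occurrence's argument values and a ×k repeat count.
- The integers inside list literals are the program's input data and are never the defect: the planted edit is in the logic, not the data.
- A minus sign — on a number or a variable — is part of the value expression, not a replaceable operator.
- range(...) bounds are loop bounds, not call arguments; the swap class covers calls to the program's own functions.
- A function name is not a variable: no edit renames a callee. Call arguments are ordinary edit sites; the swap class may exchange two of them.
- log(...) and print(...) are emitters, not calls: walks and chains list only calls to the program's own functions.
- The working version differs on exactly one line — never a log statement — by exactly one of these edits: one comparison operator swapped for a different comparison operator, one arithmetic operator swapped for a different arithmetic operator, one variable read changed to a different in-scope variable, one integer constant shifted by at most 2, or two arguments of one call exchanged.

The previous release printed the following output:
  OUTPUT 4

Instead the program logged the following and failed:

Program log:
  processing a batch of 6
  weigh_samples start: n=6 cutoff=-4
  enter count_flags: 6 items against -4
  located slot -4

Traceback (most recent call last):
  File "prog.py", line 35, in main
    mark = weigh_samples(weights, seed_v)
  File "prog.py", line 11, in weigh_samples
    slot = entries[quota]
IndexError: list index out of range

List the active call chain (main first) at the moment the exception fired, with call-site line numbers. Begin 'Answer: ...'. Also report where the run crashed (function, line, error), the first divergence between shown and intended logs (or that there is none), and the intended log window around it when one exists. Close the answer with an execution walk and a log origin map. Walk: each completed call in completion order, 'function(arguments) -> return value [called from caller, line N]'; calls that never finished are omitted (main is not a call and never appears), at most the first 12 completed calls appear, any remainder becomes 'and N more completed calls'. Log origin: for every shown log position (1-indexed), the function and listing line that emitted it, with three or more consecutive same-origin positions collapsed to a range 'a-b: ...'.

Answer: main -> weigh_samples (called at line 35).
Key fact: Log line 4 is where behavior first shows: 'located slot -4' appears instead of 'located slot 4'.
Crash: weigh_samples, line 11, IndexError.
First divergence: at position 4 the run shows 'located slot -4' where the working version logs 'located slot 4'.
Intended log window:
  2: weigh_samples start: n=6 cutoff=-4
  3: enter count_flags: 6 items against -4
  4: located slot 4
  5: checkpoint: -8
Execution walk:
  count_flags([-3, 2, -2, 10, -4, -5], -4) -> -4  [called from weigh_samples, line 9]
Log line origins:
  1: emitted by main (line 34)
  2: emitted by weigh_samples (line 8)
  3: emitted by count_flags (line 2)
  4: emitted by weigh_samples (line 10)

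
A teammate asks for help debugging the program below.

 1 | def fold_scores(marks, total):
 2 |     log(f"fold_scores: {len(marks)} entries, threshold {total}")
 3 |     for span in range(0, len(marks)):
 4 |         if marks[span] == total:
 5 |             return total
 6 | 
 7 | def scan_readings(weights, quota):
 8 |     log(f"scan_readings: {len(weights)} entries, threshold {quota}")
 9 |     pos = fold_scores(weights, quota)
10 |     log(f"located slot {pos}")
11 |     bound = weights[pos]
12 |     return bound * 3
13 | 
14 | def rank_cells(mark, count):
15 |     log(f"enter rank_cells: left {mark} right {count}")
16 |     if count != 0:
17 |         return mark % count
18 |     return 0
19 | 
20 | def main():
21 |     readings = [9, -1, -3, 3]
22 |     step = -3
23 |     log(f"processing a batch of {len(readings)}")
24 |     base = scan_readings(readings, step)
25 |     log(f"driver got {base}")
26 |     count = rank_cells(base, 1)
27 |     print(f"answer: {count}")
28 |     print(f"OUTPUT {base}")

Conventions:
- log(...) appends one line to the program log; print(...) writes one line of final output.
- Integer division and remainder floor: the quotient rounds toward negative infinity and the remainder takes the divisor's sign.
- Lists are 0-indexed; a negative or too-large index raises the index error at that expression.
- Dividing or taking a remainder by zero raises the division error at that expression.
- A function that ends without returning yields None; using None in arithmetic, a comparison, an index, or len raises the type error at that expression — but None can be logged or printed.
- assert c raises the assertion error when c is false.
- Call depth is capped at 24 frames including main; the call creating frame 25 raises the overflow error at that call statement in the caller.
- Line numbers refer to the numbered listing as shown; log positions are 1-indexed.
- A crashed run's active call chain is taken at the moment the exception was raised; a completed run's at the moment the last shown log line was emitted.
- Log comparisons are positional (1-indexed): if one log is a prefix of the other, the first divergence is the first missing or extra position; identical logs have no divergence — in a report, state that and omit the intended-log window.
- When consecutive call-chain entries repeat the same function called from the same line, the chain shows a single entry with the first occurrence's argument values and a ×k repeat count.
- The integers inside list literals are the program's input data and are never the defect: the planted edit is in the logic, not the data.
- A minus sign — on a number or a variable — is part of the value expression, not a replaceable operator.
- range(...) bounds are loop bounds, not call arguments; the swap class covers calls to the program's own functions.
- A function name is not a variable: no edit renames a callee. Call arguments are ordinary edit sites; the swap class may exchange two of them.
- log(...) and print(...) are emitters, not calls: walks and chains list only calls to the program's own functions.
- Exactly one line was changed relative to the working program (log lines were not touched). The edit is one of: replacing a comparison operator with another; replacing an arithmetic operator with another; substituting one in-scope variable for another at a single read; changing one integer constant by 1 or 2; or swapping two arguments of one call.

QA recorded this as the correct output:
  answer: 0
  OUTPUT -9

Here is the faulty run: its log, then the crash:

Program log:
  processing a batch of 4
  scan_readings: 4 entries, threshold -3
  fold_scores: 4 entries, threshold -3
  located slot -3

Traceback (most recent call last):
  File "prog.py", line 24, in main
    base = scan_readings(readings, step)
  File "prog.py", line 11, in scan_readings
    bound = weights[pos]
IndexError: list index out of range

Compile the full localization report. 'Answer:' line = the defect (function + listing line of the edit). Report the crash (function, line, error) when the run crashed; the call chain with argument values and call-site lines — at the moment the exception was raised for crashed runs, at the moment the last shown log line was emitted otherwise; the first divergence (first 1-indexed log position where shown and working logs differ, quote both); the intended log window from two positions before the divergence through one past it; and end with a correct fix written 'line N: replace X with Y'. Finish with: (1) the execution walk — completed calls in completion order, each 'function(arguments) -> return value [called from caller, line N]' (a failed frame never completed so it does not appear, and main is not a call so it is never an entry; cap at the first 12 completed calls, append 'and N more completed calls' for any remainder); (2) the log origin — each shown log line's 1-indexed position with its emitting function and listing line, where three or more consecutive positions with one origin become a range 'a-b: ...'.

Answer: the defect is in fold_scores at line 5.
Core observation: Position 4 is the first bad log line: 'located slot -3' should read 'located slot 2'.
Crash: scan_readings, line 11, IndexError.
Call chain: main -> scan_readings([9, -1, -3, 3], -3) (called at line 24).
First divergence: position 4 — the shown line 'located slot -3' should read 'located slot 2'.
Intended log window:
  2: scan_readings: 4 entries, threshold -3
  3: fold_scores: 4 entries, threshold -3
  4: located slot 2
  5: driver got -9
Execution walk:
  fold_scores([9, -1, -3, 3], -3) -> -3  [called from scan_readings, line 9]
Log origins:
  1: logged in main at line 23
  2: logged in scan_readings at line 8
  3: logged in fold_scores at line 2
  4: logged in scan_readings at line 10
A correct fix: line 5: replace `total` with `span`.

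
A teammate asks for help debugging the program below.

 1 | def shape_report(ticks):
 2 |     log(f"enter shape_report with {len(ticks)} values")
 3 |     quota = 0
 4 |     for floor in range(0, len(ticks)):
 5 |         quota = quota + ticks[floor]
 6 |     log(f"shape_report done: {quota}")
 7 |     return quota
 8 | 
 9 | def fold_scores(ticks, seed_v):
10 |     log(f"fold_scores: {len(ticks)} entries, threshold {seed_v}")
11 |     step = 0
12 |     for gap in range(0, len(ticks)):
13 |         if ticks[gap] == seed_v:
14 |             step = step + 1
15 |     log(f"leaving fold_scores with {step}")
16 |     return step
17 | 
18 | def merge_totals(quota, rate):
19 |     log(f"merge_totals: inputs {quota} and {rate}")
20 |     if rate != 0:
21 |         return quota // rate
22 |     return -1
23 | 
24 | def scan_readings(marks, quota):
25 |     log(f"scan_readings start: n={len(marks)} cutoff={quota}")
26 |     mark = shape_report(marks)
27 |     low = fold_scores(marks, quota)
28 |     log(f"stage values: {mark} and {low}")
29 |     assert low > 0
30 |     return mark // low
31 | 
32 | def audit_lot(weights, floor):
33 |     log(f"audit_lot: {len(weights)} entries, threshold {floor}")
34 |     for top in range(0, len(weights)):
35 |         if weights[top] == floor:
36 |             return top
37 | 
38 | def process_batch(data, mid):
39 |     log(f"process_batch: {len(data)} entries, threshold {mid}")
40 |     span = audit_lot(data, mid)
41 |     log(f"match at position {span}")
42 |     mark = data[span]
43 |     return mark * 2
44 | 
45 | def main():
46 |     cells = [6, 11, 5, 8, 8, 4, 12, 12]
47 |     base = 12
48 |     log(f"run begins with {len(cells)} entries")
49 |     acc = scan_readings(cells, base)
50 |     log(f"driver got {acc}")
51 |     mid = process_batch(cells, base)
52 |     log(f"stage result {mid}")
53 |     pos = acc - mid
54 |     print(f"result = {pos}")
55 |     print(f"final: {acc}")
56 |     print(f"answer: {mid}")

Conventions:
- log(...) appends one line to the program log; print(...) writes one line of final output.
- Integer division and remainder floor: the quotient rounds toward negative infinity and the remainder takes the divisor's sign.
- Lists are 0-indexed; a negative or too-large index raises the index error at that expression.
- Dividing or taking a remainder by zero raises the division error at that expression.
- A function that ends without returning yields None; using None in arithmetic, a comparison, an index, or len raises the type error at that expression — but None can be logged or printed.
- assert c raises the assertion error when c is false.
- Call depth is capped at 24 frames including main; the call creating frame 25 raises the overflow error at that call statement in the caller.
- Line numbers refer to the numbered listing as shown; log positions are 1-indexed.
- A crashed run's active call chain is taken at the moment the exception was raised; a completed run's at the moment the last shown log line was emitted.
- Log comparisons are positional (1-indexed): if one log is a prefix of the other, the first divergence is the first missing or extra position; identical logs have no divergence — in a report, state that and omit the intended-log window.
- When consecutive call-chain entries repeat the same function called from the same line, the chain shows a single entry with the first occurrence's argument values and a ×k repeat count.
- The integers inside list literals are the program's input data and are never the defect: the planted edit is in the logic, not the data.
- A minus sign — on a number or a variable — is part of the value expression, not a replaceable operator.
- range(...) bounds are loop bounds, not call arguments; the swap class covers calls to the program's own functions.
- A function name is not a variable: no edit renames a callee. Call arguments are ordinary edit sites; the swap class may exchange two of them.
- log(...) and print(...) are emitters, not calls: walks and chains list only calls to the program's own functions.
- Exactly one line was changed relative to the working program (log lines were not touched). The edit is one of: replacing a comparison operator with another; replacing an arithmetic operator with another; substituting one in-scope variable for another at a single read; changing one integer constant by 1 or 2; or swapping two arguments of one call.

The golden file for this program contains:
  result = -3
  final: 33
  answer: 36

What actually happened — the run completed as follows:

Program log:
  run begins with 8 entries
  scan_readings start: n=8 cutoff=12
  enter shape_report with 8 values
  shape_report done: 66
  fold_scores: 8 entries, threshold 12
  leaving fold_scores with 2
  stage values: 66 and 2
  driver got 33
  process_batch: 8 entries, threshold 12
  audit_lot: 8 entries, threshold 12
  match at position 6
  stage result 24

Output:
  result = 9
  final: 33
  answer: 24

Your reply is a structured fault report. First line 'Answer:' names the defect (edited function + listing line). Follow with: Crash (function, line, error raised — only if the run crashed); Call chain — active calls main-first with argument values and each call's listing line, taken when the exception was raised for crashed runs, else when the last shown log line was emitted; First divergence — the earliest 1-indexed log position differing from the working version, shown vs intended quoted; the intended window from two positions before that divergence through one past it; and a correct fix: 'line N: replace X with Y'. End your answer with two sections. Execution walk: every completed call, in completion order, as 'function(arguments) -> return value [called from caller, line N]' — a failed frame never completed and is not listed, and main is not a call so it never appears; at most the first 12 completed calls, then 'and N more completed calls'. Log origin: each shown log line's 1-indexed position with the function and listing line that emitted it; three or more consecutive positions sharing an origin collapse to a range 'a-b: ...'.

Answer: the defect is in process_batch at line 43.
Key observation: At log position 12 the runs split — shown 'stage result 24', but the working version logs 'stage result 36'.
Call chain: main.
First divergence: at position 12 the run shows 'stage result 24' where the working version logs 'stage result 36'.
Intended log window:
  10: audit_lot: 8 entries, threshold 12
  11: match at position 6
  12: stage result 36
Execution walk:
  shape_report([6, 11, 5, 8, 8, 4, 12, 12]) -> 66  [called from scan_readings, line 26]
  fold_scores([6, 11, 5, 8, 8, 4, 12, 12], 12) -> 2  [called from scan_readings, line 27]
  scan_readings([6, 11, 5, 8, 8, 4, 12, 12], 12) -> 33  [called from main, line 49]
  audit_lot([6, 11, 5, 8, 8, 4, 12, 12], 12) -> 6  [called from process_batch, line 40]
  process_batch([6, 11, 5, 8, 8, 4, 12, 12], 12) -> 24  [called from main, line 51]
Log line origins:
  1 — main, line 48
  2 — scan_readings, line 25
  3 — shape_report, line 2
  4 — shape_report, line 6
  5 — fold_scores, line 10
  6 — fold_scores, line 15
  7 — scan_readings, line 28
  8 — main, line 50
  9 — process_batch, line 39
  10 — audit_lot, line 33
  11 — process_batch, line 41
  12 — main, line 52
A correct fix: line 43: replace `2` with `3`.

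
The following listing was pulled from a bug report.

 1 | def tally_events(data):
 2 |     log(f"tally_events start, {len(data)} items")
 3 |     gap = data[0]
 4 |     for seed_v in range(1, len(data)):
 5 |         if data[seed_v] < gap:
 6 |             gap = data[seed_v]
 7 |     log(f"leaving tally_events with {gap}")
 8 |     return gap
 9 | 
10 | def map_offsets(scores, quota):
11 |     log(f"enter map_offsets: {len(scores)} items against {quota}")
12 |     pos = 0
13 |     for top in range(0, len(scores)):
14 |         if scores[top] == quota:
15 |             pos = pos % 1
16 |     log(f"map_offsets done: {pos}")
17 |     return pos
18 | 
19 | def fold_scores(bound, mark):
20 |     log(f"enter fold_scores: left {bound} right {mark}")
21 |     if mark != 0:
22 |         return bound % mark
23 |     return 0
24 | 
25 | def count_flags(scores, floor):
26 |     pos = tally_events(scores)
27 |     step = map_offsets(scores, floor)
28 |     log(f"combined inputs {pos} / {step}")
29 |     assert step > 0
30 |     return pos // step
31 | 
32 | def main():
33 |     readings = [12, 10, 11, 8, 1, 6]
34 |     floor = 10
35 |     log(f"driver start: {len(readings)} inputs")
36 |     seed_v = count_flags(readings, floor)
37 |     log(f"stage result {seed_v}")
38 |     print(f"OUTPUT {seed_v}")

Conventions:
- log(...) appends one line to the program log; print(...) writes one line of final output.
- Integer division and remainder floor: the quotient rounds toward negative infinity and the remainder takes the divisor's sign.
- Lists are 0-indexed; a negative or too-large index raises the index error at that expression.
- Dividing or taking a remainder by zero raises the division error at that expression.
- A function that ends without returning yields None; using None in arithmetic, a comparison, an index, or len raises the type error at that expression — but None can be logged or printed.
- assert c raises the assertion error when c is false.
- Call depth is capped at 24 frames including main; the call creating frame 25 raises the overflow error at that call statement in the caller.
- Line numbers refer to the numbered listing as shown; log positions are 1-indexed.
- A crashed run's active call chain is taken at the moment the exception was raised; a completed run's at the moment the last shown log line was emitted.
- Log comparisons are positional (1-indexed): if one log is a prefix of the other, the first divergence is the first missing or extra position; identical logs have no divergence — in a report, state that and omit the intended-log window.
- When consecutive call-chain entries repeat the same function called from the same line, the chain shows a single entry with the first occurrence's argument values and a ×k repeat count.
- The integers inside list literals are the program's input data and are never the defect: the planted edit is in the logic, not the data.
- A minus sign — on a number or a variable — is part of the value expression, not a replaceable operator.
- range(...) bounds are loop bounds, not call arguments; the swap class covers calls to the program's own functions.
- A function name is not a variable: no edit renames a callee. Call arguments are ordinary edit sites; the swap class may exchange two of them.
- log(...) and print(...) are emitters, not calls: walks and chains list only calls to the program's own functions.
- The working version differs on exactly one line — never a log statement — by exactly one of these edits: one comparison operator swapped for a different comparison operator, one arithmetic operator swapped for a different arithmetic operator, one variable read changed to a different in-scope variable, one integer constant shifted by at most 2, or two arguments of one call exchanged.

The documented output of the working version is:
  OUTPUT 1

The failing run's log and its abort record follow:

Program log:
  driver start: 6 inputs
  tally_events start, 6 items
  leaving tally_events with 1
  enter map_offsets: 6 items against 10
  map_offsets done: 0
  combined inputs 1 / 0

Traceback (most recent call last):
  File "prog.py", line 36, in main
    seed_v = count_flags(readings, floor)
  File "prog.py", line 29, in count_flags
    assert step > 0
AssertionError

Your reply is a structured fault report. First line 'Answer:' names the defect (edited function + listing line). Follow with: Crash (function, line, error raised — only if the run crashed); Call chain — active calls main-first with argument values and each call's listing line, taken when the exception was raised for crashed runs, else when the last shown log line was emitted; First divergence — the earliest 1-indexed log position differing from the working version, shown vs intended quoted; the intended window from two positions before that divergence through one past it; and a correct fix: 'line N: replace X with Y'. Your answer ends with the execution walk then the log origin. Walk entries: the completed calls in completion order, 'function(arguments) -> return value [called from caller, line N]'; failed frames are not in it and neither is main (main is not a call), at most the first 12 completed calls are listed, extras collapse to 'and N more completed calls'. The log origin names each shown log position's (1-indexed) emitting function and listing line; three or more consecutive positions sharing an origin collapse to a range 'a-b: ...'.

Answer: the defect is in map_offsets at line 15.
Core observation: Position 5 is the first bad log line: 'map_offsets done: 0' should read 'map_offsets done: 1'.
Crash: count_flags, line 29, AssertionError.
Call chain: main -> count_flags([12, 10, 11, 8, 1, 6], 10) (called at line 36).
First divergence: position 5 — the shown line 'map_offsets done: 0' should read 'map_offsets done: 1'.
Intended log window:
  3: leaving tally_events with 1
  4: enter map_offsets: 6 items against 10
  5: map_offsets done: 1
  6: combined inputs 1 / 1
Execution walk:
  tally_events([12, 10, 11, 8, 1, 6]) -> 1  [called from count_flags, line 26]
  map_offsets([12, 10, 11, 8, 1, 6], 10) -> 0  [called from count_flags, line 27]
Log line origins:
  1: logged in main at line 35
  2: logged in tally_events at line 2
  3: logged in tally_events at line 7
  4: logged in map_offsets at line 11
  5: logged in map_offsets at line 16
  6: logged in count_flags at line 28
A correct fix: line 15: replace `%` with `+`.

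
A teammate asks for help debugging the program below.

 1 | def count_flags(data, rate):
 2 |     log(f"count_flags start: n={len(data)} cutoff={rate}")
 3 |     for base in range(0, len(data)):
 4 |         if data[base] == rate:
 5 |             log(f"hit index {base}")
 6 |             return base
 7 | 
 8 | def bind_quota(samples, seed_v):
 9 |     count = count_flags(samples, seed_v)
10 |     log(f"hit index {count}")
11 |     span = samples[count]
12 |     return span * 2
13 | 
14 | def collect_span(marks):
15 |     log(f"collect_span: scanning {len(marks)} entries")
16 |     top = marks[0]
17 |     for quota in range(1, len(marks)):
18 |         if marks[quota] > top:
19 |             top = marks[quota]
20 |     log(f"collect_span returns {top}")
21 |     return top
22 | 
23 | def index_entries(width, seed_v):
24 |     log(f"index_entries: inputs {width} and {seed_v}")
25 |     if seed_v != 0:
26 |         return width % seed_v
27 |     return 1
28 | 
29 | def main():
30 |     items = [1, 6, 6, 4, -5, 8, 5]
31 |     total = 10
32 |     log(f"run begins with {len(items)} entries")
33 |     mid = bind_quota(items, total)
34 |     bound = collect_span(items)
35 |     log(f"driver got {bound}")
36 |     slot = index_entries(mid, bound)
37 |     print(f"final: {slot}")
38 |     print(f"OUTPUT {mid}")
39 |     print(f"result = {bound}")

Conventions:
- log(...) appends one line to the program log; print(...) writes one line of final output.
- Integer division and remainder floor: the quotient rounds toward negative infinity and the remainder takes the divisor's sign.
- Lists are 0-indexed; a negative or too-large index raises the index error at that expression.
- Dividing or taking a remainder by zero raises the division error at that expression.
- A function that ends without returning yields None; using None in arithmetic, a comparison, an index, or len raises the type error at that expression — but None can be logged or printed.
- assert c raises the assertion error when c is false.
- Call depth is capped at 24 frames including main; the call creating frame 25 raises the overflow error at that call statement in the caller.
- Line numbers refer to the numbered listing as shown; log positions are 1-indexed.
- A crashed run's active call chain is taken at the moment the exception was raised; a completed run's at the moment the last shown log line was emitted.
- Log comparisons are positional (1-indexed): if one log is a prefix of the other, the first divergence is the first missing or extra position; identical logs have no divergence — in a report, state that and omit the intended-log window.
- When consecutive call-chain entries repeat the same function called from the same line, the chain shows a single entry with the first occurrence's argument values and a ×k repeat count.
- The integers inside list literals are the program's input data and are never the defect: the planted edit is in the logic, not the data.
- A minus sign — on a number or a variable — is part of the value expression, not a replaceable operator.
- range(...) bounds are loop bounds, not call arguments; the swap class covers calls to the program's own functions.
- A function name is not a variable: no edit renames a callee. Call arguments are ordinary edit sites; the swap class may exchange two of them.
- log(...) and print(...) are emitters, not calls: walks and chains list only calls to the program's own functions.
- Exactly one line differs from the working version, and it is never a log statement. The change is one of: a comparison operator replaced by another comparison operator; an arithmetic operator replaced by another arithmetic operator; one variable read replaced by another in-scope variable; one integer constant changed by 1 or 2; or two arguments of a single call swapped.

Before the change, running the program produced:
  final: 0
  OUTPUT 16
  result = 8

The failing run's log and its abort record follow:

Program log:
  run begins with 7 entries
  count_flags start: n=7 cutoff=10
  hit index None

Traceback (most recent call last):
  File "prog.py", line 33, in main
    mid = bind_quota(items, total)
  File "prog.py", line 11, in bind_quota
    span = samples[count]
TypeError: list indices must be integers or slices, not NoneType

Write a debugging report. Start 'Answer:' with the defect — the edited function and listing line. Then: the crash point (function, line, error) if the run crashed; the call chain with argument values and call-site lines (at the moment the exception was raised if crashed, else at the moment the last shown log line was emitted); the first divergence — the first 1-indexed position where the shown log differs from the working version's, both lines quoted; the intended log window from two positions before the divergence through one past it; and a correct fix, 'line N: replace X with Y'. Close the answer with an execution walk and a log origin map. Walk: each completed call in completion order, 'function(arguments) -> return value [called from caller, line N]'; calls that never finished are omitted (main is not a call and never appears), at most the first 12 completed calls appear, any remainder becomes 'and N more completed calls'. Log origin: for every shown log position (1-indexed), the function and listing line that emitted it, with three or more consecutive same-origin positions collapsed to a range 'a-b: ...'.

Answer: the defect is in main at line 31.
Key observation: Everything matches until log position 2, which reads 'count_flags start: n=7 cutoff=10' in place of 'count_flags start: n=7 cutoff=8'.
Crash: bind_quota, line 11, TypeError.
Call chain: main -> bind_quota([1, 6, 6, 4, -5, 8, 5], 10) (called at line 33).
First divergence: at position 2 the run shows 'count_flags start: n=7 cutoff=10' where the working version logs 'count_flags start: n=7 cutoff=8'.
Intended log window:
  1: run begins with 7 entries
  2: count_flags start: n=7 cutoff=8
  3: hit index 5
Execution walk:
  count_flags([1, 6, 6, 4, -5, 8, 5], 10) -> None  [called from bind_quota, line 9]
Log line origins:
  1: logged in main at line 32
  2: logged in count_flags at line 2
  3: logged in bind_quota at line 10
A correct fix: line 31: replace `10` with `8`.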